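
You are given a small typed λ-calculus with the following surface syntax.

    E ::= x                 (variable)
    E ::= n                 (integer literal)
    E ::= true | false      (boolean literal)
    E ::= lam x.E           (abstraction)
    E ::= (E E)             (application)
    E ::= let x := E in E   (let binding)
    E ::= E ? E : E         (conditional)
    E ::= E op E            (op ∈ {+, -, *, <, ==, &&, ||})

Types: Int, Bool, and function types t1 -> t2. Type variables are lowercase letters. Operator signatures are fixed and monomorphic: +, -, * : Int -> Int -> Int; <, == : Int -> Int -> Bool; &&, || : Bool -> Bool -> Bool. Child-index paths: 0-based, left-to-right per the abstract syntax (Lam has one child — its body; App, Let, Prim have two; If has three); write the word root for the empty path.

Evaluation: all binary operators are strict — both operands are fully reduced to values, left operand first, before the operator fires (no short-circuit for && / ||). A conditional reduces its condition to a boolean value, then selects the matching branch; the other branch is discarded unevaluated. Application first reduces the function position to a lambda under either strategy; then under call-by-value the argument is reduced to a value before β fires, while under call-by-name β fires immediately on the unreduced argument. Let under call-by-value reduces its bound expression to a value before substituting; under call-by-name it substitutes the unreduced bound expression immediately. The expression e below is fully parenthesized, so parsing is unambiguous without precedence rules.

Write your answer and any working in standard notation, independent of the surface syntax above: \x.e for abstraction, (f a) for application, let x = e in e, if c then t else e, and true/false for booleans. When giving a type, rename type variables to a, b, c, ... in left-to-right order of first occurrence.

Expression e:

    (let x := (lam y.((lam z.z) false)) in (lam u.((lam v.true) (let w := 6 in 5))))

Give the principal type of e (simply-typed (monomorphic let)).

Derivation:
z : b
\z._ : b -> b
  unify b -> b ~ Bool -> c
  unify b ~ Bool
  unify Bool ~ c
_ _ : Bool
\y._ : a -> Bool
let x : a -> Bool
\v._ : e -> Bool
let w : Int
  unify e -> Bool ~ Int -> f
  unify e ~ Int
  unify Bool ~ f
_ _ : Bool
\u._ : d -> Bool

Answer: a -> Bool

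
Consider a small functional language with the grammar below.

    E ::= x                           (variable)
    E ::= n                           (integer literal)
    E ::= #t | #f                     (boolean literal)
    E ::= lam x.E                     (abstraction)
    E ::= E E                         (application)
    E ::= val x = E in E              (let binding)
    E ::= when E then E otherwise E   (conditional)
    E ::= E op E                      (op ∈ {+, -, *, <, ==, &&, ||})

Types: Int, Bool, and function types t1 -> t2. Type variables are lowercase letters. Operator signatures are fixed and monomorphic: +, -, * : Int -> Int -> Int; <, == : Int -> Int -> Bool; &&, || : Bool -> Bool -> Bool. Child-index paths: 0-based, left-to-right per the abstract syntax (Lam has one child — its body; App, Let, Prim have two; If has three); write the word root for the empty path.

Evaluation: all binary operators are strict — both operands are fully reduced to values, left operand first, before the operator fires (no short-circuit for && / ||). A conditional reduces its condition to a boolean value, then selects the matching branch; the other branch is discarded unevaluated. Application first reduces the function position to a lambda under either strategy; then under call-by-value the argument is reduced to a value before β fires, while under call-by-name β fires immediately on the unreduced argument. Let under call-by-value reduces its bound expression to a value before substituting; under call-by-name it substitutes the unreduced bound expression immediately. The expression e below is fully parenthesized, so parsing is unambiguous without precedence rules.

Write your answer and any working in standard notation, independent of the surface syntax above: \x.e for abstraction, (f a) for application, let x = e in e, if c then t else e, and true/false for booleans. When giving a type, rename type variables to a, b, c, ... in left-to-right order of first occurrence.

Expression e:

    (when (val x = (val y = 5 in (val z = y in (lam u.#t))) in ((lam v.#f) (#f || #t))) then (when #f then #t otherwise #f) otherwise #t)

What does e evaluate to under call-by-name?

Derivation:
step 0: (if (let x = (let y = 5 in (let z = y in (\u.true))) in ((\v.false) (false || true))) then (if false then true else false) else true)
step 1: [let@0] (if ((\v.false) (false || true)) then (if false then true else false) else true)
step 2: [beta@0] (if false then (if false then true else false) else true)
step 3: [if@root] true

Answer: true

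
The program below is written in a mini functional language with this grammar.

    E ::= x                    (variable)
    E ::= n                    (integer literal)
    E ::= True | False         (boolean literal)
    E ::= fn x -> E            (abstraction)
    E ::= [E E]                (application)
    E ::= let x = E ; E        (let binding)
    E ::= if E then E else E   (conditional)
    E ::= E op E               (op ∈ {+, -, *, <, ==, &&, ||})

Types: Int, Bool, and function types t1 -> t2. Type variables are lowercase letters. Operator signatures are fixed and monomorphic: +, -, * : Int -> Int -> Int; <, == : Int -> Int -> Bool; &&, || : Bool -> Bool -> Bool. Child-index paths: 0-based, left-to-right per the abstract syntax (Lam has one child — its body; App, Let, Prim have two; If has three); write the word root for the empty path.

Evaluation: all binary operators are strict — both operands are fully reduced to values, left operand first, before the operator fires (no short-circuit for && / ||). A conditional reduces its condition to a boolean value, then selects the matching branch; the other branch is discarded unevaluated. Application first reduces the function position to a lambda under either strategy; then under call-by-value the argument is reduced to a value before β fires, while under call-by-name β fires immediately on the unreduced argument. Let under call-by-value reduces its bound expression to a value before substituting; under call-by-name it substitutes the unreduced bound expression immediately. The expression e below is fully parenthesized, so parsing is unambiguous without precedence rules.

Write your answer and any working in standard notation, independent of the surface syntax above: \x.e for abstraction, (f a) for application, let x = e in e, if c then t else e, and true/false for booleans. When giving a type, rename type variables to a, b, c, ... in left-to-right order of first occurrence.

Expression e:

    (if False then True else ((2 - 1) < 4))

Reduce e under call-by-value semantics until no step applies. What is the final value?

Answer: true

Working:
step 0: (if false then true else ((2 - 1) < 4))
step 1: [if@root] ((2 - 1) < 4)
step 2: [delta@0] (1 < 4)
step 3: [delta@root] true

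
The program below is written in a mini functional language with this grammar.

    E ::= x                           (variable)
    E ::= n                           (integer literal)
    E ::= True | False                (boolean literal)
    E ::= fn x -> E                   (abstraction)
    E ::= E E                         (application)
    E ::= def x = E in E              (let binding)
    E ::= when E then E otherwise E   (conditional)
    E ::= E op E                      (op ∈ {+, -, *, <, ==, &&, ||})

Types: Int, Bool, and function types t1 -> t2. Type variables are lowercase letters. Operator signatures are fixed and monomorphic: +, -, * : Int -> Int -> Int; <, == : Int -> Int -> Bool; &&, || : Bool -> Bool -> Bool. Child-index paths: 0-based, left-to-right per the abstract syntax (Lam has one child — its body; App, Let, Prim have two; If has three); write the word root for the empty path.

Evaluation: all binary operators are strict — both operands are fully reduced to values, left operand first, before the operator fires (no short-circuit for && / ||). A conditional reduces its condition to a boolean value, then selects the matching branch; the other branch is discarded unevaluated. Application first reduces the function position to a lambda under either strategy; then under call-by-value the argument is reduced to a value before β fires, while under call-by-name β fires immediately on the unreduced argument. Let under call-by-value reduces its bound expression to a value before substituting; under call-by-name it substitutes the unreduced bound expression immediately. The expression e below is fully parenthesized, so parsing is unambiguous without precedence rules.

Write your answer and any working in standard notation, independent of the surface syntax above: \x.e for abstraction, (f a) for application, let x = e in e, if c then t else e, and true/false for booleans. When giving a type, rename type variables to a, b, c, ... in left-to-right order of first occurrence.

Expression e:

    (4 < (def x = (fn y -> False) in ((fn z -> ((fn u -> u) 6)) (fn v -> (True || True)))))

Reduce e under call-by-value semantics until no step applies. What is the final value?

Answer: true

Derivation:
step 0: (4 < (let x = (\y.false) in ((\z.((\u.u) 6)) (\v.(true || true)))))
step 1: [let@1] (4 < ((\z.((\u.u) 6)) (\v.(true || true))))
step 2: [beta@1] (4 < ((\u.u) 6))
step 3: [beta@1] (4 < 6)
step 4: [delta@root] true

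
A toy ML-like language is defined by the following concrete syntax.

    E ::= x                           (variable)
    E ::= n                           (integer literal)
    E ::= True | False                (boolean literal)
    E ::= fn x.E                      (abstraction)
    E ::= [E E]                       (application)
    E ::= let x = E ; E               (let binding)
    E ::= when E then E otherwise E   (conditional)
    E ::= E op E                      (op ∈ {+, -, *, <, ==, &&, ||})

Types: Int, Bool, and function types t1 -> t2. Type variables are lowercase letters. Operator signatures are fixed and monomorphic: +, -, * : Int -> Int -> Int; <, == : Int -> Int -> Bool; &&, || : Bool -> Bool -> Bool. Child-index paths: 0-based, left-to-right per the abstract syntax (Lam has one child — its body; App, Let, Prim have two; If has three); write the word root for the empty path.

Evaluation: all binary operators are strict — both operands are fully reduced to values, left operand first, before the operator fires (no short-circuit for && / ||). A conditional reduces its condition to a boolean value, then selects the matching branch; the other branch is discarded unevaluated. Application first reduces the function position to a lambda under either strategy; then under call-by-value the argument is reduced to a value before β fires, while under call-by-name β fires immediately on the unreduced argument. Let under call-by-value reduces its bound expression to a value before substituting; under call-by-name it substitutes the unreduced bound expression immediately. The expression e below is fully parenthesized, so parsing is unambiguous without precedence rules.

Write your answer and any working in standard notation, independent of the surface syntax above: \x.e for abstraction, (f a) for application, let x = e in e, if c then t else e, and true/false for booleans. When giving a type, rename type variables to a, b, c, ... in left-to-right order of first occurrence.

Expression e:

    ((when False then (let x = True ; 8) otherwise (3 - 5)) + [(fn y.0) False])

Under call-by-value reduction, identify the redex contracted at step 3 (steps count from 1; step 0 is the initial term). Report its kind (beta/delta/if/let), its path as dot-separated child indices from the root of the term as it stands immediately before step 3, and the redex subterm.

Answer: beta at 1 : ((\y.0) false)

Derivation:
step 0: ((if false then (let x = true in 8) else (3 - 5)) + ((\y.0) false))
step 1: [if@0] ((3 - 5) + ((\y.0) false))
step 2: [delta@0] (-2 + ((\y.0) false))
step 3: [beta@1] (-2 + 0)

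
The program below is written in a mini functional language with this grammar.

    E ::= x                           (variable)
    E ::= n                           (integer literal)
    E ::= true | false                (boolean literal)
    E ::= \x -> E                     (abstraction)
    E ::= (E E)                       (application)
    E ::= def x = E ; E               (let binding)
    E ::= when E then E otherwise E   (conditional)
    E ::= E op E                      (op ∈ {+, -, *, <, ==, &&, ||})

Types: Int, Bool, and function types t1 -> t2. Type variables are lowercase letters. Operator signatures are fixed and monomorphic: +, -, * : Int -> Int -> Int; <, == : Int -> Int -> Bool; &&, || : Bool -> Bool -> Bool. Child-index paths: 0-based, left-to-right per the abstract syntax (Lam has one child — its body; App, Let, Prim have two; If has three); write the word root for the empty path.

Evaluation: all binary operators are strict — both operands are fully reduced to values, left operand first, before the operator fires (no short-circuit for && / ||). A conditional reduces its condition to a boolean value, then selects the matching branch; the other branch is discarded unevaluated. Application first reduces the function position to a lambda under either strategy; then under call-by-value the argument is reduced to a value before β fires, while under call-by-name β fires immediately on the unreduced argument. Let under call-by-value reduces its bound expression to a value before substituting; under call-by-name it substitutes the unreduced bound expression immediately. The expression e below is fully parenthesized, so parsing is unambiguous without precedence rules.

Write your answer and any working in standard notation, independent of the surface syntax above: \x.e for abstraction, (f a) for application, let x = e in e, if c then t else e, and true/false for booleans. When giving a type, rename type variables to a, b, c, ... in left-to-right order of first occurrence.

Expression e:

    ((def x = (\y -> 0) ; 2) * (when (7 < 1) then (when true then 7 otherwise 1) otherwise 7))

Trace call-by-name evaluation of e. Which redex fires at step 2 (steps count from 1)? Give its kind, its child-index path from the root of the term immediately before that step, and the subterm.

Answer: delta at 1.0 : (7 < 1)

Derivation:
step 0: ((let x = (\y.0) in 2) * (if (7 < 1) then (if true then 7 else 1) else 7))
step 1: [let@0] (2 * (if (7 < 1) then (if true then 7 else 1) else 7))
step 2: [delta@1.0] (2 * (if false then (if true then 7 else 1) else 7))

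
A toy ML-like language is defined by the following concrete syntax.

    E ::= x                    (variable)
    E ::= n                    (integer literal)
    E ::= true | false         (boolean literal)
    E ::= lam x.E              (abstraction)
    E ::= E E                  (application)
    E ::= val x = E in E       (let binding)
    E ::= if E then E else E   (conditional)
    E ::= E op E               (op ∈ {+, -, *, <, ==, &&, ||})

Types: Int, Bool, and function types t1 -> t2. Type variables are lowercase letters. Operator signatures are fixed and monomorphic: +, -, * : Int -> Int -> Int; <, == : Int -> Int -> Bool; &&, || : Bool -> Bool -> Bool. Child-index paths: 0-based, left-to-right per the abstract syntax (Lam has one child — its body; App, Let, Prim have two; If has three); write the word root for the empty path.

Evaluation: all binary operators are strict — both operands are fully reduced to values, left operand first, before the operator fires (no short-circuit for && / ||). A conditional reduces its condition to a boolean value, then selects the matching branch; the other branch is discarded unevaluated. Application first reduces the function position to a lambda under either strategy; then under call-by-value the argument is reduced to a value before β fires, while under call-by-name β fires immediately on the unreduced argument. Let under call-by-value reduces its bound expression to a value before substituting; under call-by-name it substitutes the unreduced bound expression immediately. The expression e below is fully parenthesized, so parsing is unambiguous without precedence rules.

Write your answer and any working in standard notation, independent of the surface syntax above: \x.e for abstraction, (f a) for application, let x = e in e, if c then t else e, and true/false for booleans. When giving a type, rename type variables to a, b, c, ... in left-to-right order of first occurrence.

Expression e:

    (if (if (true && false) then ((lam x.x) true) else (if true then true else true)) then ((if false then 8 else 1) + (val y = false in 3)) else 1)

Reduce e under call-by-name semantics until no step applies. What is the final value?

Answer: 4

Working:
step 0: (if (if (true && false) then ((\x.x) true) else (if true then true else true)) then ((if false then 8 else 1) + (let y = false in 3)) else 1)
step 1: [delta@0.0] (if (if false then ((\x.x) true) else (if true then true else true)) then ((if false then 8 else 1) + (let y = false in 3)) else 1)
step 2: [if@0] (if (if true then true else true) then ((if false then 8 else 1) + (let y = false in 3)) else 1)
step 3: [if@0] (if true then ((if false then 8 else 1) + (let y = false in 3)) else 1)
step 4: [if@root] ((if false then 8 else 1) + (let y = false in 3))
step 5: [if@0] (1 + (let y = false in 3))
step 6: [let@1] (1 + 3)
step 7: [delta@root] 4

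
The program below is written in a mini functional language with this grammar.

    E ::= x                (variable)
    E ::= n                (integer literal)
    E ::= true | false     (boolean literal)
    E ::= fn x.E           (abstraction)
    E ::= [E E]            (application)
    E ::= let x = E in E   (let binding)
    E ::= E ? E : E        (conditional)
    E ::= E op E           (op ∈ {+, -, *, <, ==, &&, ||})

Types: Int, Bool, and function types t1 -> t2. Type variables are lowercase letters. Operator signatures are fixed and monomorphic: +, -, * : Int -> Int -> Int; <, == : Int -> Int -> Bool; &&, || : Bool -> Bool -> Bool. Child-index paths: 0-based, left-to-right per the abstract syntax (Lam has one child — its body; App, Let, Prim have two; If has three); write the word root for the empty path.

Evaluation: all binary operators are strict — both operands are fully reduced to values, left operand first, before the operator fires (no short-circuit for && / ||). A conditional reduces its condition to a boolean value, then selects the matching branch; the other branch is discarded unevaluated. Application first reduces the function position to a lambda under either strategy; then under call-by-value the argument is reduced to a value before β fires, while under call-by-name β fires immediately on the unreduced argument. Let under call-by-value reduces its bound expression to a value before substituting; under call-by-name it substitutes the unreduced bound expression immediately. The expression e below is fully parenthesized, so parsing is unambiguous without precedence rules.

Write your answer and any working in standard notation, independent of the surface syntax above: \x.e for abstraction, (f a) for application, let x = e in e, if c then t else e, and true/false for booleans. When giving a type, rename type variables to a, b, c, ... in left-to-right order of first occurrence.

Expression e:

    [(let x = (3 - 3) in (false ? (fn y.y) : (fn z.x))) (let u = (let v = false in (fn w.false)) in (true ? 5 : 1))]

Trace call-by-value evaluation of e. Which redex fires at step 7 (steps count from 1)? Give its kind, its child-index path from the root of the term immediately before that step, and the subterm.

Derivation:
step 0: ((let x = (3 - 3) in (if false then (\y.y) else (\z.x))) (let u = (let v = false in (\w.false)) in (if true then 5 else 1)))
step 1: [delta@0.0] ((let x = 0 in (if false then (\y.y) else (\z.x))) (let u = (let v = false in (\w.false)) in (if true then 5 else 1)))
step 2: [let@0] ((if false then (\y.y) else (\z.0)) (let u = (let v = false in (\w.false)) in (if true then 5 else 1)))
step 3: [if@0] ((\z.0) (let u = (let v = false in (\w.false)) in (if true then 5 else 1)))
step 4: [let@1.0] ((\z.0) (let u = (\w.false) in (if true then 5 else 1)))
step 5: [let@1] ((\z.0) (if true then 5 else 1))
step 6: [if@1] ((\z.0) 5)
step 7: [beta@root] 0

Answer: beta at root : ((\z.0) 5)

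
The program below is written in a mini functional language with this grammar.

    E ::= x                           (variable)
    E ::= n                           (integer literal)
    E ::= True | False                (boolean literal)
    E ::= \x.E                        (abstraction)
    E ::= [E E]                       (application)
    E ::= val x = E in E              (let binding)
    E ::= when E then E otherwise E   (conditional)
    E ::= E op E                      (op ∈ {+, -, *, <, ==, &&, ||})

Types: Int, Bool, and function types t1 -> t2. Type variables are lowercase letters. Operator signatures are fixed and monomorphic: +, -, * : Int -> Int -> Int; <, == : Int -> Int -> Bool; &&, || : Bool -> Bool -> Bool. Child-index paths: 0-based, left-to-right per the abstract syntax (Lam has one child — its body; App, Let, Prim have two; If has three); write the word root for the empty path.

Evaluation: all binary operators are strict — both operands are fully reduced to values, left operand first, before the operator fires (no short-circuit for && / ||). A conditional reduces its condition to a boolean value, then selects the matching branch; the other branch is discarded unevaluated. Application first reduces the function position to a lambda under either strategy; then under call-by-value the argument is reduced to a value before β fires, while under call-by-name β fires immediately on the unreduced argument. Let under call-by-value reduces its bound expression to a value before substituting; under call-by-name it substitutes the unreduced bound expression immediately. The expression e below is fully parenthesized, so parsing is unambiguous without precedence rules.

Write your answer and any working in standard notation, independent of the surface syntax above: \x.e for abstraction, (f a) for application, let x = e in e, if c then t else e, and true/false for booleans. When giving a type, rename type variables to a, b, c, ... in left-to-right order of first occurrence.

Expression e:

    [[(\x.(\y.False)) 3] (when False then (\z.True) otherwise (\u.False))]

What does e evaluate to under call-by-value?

Answer: false

Derivation:
step 0: (((\x.(\y.false)) 3) (if false then (\z.true) else (\u.false)))
step 1: [beta@0] ((\y.false) (if false then (\z.true) else (\u.false)))
step 2: [if@1] ((\y.false) (\u.false))
step 3: [beta@root] false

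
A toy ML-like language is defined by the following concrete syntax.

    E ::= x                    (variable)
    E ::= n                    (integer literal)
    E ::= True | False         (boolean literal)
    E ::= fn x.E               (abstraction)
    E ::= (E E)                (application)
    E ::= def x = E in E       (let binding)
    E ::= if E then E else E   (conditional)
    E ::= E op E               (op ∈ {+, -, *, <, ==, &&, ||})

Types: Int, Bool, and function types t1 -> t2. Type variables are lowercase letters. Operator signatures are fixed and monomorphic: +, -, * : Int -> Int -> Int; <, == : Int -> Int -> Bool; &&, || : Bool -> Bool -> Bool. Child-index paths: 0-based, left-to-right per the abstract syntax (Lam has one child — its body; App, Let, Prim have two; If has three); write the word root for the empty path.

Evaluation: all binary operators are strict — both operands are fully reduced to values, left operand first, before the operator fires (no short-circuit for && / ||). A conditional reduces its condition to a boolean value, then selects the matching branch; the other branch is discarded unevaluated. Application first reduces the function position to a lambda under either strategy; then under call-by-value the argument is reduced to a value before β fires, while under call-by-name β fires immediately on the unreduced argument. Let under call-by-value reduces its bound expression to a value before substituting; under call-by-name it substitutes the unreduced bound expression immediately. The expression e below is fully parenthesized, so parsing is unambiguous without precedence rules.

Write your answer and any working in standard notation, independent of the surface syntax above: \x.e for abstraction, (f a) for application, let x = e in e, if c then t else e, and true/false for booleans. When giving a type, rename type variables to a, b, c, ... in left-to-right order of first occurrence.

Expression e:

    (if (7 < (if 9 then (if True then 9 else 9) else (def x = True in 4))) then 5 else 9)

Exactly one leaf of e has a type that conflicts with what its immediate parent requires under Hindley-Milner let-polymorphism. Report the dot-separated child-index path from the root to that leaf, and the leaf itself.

Answer: 0.1.0 : 9

Working:
  unify Int ~ Int
  unify Int ~ Bool
  FAIL: mismatch Int ~ Bool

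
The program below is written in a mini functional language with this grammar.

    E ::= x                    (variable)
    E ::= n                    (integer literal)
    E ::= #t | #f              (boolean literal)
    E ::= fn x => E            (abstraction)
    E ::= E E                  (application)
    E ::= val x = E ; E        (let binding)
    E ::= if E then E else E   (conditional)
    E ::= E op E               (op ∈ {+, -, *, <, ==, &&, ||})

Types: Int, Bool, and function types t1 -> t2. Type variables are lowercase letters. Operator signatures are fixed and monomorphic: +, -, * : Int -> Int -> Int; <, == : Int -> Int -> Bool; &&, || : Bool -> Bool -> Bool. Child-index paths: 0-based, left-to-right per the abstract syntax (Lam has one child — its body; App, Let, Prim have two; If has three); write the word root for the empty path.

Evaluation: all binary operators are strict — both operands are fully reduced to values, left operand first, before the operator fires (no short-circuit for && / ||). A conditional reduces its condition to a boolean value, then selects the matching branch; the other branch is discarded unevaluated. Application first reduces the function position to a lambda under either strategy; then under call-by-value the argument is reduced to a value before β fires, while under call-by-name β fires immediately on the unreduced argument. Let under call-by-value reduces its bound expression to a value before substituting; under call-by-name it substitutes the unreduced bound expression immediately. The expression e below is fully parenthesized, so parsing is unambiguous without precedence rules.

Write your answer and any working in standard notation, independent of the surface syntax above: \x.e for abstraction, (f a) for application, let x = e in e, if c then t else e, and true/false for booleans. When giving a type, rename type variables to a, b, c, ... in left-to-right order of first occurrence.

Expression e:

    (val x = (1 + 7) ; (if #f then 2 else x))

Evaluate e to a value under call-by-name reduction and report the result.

Answer: 8

Derivation:
step 0: (let x = (1 + 7) in (if false then 2 else x))
step 1: [let@root] (if false then 2 else (1 + 7))
step 2: [if@root] (1 + 7)
step 3: [delta@root] 8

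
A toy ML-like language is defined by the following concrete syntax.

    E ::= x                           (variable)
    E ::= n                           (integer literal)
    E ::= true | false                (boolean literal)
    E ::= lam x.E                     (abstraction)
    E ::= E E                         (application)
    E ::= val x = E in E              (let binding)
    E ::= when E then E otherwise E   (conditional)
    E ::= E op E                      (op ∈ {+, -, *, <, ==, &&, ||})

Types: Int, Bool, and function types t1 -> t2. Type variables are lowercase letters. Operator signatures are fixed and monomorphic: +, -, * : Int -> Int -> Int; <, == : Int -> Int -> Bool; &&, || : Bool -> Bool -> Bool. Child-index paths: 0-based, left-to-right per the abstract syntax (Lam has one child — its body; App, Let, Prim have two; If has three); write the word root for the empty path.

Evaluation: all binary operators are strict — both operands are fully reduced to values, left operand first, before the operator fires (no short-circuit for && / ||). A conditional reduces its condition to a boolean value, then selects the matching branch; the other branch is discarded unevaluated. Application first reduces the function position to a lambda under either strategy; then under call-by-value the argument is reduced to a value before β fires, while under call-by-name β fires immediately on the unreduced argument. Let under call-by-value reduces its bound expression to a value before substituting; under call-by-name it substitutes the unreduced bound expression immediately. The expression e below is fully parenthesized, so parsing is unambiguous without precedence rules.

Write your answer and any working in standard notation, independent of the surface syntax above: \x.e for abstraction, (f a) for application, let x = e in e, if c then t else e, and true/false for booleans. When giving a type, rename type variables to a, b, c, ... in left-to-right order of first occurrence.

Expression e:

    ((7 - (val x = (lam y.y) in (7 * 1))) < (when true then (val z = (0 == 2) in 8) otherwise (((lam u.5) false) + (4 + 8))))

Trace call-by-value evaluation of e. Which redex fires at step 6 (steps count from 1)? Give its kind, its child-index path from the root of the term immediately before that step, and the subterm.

Derivation:
step 0: ((7 - (let x = (\y.y) in (7 * 1))) < (if true then (let z = (0 == 2) in 8) else (((\u.5) false) + (4 + 8))))
step 1: [let@0.1] ((7 - (7 * 1)) < (if true then (let z = (0 == 2) in 8) else (((\u.5) false) + (4 + 8))))
step 2: [delta@0.1] ((7 - 7) < (if true then (let z = (0 == 2) in 8) else (((\u.5) false) + (4 + 8))))
step 3: [delta@0] (0 < (if true then (let z = (0 == 2) in 8) else (((\u.5) false) + (4 + 8))))
step 4: [if@1] (0 < (let z = (0 == 2) in 8))
step 5: [delta@1.0] (0 < (let z = false in 8))
step 6: [let@1] (0 < 8)

Answer: let at 1 : (let z = false in 8)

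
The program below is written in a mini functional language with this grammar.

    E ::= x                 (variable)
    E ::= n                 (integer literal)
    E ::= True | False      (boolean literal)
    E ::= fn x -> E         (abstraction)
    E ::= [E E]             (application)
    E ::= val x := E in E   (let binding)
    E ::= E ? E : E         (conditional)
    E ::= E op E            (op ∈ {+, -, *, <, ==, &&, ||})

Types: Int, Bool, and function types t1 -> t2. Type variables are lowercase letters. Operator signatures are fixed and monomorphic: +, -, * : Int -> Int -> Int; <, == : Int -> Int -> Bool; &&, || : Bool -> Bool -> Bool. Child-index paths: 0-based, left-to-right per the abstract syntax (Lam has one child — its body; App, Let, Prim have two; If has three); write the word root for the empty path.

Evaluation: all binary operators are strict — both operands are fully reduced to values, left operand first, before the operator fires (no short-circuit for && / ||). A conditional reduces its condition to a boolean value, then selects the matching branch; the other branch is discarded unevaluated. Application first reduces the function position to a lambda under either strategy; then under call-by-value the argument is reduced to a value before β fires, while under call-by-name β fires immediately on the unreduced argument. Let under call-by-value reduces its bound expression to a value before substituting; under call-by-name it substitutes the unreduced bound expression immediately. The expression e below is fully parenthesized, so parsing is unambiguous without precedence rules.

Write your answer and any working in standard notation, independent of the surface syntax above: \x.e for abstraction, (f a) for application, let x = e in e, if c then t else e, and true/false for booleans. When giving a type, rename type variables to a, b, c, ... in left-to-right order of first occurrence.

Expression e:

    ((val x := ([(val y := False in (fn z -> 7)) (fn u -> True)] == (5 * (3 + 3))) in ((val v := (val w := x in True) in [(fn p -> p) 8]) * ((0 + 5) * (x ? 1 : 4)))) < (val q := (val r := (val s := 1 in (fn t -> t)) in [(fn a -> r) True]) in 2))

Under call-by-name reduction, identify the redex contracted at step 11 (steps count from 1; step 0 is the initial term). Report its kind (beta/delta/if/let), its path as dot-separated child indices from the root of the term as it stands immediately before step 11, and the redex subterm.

Answer: delta at 0.1 : (5 * 4)

Derivation:
step 0: ((let x = (((let y = false in (\z.7)) (\u.true)) == (5 * (3 + 3))) in ((let v = (let w = x in true) in ((\p.p) 8)) * ((0 + 5) * (if x then 1 else 4)))) < (let q = (let r = (let s = 1 in (\t.t)) in ((\a.r) true)) in 2))
step 1: [let@0] (((let v = (let w = (((let y = false in (\z.7)) (\u.true)) == (5 * (3 + 3))) in true) in ((\p.p) 8)) * ((0 + 5) * (if (((let y = false in (\z.7)) (\u.true)) == (5 * (3 + 3))) then 1 else 4))) < (let q = (let r = (let s = 1 in (\t.t)) in ((\a.r) true)) in 2))
step 2: [let@0.0] ((((\p.p) 8) * ((0 + 5) * (if (((let y = false in (\z.7)) (\u.true)) == (5 * (3 + 3))) then 1 else 4))) < (let q = (let r = (let s = 1 in (\t.t)) in ((\a.r) true)) in 2))
step 3: [beta@0.0] ((8 * ((0 + 5) * (if (((let y = false in (\z.7)) (\u.true)) == (5 * (3 + 3))) then 1 else 4))) < (let q = (let r = (let s = 1 in (\t.t)) in ((\a.r) true)) in 2))
step 4: [delta@0.1.0] ((8 * (5 * (if (((let y = false in (\z.7)) (\u.true)) == (5 * (3 + 3))) then 1 else 4))) < (let q = (let r = (let s = 1 in (\t.t)) in ((\a.r) true)) in 2))
step 5: [let@0.1.1.0.0.0] ((8 * (5 * (if (((\z.7) (\u.true)) == (5 * (3 + 3))) then 1 else 4))) < (let q = (let r = (let s = 1 in (\t.t)) in ((\a.r) true)) in 2))
step 6: [beta@0.1.1.0.0] ((8 * (5 * (if (7 == (5 * (3 + 3))) then 1 else 4))) < (let q = (let r = (let s = 1 in (\t.t)) in ((\a.r) true)) in 2))
step 7: [delta@0.1.1.0.1.1] ((8 * (5 * (if (7 == (5 * 6)) then 1 else 4))) < (let q = (let r = (let s = 1 in (\t.t)) in ((\a.r) true)) in 2))
step 8: [delta@0.1.1.0.1] ((8 * (5 * (if (7 == 30) then 1 else 4))) < (let q = (let r = (let s = 1 in (\t.t)) in ((\a.r) true)) in 2))
step 9: [delta@0.1.1.0] ((8 * (5 * (if false then 1 else 4))) < (let q = (let r = (let s = 1 in (\t.t)) in ((\a.r) true)) in 2))
step 10: [if@0.1.1] ((8 * (5 * 4)) < (let q = (let r = (let s = 1 in (\t.t)) in ((\a.r) true)) in 2))
step 11: [delta@0.1] ((8 * 20) < (let q = (let r = (let s = 1 in (\t.t)) in ((\a.r) true)) in 2))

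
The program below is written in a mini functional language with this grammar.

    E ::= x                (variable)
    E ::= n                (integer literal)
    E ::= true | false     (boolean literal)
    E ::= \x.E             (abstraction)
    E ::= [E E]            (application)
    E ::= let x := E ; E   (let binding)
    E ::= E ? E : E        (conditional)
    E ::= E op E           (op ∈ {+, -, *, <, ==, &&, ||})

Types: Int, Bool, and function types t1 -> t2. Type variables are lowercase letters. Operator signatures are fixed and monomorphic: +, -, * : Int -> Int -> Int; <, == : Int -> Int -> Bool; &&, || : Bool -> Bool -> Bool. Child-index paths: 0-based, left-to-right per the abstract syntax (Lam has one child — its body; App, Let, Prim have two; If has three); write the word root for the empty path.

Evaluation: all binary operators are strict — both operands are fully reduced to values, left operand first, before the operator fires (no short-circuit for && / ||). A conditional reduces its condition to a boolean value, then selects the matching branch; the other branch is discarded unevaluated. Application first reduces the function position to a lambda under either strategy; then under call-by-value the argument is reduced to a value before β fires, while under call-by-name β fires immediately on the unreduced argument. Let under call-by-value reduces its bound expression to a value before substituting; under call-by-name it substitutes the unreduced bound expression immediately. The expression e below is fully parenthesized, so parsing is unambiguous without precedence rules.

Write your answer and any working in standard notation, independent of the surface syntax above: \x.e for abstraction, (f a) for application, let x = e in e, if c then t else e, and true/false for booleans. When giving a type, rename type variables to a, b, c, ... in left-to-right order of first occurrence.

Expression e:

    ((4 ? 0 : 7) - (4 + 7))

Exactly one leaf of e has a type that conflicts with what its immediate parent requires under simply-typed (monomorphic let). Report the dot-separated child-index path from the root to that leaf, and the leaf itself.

Answer: 0.0 : 4

Trace:
  unify Int ~ Bool
  FAIL: mismatch Int ~ Bool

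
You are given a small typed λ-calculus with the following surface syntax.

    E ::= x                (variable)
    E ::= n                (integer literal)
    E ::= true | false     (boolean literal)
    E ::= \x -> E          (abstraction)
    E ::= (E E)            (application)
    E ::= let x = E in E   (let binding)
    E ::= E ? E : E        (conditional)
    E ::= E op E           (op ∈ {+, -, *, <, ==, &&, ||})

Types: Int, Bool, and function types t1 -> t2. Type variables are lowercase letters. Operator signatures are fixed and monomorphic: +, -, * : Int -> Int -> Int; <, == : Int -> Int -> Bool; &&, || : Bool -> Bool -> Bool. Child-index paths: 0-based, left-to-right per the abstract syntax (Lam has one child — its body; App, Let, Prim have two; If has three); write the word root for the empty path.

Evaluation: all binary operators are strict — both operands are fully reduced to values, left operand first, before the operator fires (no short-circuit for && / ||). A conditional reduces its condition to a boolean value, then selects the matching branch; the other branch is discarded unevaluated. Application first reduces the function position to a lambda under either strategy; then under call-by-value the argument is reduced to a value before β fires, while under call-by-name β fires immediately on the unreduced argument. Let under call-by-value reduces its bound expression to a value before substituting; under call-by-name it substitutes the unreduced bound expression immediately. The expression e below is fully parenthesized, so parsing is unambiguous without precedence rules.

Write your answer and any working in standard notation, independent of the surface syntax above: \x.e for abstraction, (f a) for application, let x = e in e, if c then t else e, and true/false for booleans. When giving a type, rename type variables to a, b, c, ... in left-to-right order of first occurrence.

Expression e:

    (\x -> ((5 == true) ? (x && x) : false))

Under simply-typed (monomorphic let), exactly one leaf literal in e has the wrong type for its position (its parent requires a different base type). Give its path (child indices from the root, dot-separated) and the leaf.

Answer: 0.0.1 : true

Working:
  unify Int ~ Int
  unify Bool ~ Int
  FAIL: mismatch Bool ~ Int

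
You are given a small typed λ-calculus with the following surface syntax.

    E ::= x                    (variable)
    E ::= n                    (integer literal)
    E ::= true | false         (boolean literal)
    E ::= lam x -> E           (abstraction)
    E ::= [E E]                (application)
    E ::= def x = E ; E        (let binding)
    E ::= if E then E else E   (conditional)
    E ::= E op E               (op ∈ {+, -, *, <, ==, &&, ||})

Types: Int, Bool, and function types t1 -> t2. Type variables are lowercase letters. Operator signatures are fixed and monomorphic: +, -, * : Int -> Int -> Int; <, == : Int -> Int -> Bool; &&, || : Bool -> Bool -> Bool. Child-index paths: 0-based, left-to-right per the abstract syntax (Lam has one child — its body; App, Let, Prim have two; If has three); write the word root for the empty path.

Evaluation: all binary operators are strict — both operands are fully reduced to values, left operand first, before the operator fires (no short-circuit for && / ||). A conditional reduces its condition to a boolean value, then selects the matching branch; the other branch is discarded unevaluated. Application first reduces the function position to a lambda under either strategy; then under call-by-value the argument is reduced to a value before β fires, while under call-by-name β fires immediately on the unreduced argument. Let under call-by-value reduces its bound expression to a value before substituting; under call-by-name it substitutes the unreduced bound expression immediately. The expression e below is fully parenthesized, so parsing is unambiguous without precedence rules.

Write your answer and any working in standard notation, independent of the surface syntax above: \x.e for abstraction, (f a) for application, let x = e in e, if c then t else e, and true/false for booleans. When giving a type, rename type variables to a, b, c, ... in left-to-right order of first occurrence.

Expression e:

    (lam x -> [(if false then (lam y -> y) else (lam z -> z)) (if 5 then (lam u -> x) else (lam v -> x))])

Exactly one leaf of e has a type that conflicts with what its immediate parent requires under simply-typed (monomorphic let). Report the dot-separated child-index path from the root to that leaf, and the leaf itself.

Trace:
  unify Bool ~ Bool
y : b
\y._ : b -> b
z : c
\z._ : c -> c
  unify b -> b ~ c -> c
  unify b ~ c
  unify c ~ c
  unify Int ~ Bool
  FAIL: mismatch Int ~ Bool

Answer: 0.1.0 : 5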